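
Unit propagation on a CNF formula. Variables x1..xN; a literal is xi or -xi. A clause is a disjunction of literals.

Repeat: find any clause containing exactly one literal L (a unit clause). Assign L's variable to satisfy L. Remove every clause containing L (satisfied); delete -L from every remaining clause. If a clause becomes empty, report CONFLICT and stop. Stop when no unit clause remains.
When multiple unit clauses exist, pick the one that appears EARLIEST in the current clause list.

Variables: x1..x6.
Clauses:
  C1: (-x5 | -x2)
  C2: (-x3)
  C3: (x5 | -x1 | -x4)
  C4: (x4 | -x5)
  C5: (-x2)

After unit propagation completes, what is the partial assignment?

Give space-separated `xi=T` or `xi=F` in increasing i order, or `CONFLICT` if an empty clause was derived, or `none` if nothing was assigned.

unit clause [-3] forces x3=F; simplify:
  satisfied 1 clause(s); 4 remain; assigned so far: [3]
unit clause [-2] forces x2=F; simplify:
  satisfied 2 clause(s); 2 remain; assigned so far: [2, 3]

Answer: x2=F x3=F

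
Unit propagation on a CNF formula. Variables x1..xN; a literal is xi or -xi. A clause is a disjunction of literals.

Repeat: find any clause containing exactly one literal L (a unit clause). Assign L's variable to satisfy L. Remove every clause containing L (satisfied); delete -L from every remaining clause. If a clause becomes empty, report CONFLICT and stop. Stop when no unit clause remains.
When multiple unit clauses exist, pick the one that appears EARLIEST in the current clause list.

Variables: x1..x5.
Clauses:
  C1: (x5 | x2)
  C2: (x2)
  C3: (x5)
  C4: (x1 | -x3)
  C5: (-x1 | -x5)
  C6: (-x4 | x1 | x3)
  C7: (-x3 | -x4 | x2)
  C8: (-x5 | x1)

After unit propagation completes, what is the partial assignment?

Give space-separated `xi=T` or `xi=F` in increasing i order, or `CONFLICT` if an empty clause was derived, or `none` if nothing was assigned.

Answer: CONFLICT

Derivation:
unit clause [2] forces x2=T; simplify:
  satisfied 3 clause(s); 5 remain; assigned so far: [2]
unit clause [5] forces x5=T; simplify:
  drop -5 from [-1, -5] -> [-1]
  drop -5 from [-5, 1] -> [1]
  satisfied 1 clause(s); 4 remain; assigned so far: [2, 5]
unit clause [-1] forces x1=F; simplify:
  drop 1 from [1, -3] -> [-3]
  drop 1 from [-4, 1, 3] -> [-4, 3]
  drop 1 from [1] -> [] (empty!)
  satisfied 1 clause(s); 3 remain; assigned so far: [1, 2, 5]
CONFLICT (empty clause)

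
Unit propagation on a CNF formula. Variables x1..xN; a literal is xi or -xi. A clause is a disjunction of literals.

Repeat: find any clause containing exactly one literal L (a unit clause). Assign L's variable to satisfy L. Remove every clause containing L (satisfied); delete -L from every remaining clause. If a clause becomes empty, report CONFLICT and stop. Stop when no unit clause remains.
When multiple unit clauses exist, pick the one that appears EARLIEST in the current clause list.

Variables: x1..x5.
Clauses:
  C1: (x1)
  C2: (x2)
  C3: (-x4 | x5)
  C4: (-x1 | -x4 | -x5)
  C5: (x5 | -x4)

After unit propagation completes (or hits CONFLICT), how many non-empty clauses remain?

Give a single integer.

Answer: 3

Derivation:
unit clause [1] forces x1=T; simplify:
  drop -1 from [-1, -4, -5] -> [-4, -5]
  satisfied 1 clause(s); 4 remain; assigned so far: [1]
unit clause [2] forces x2=T; simplify:
  satisfied 1 clause(s); 3 remain; assigned so far: [1, 2]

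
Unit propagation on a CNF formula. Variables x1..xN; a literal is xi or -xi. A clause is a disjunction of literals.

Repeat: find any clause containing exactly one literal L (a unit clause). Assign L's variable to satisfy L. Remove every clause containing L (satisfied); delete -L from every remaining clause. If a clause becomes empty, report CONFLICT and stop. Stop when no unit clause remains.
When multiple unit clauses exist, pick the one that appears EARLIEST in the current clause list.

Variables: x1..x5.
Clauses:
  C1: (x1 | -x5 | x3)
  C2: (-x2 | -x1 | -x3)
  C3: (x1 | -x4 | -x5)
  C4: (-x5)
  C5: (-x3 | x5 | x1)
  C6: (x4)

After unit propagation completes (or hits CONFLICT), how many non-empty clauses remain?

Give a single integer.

Answer: 2

Derivation:
unit clause [-5] forces x5=F; simplify:
  drop 5 from [-3, 5, 1] -> [-3, 1]
  satisfied 3 clause(s); 3 remain; assigned so far: [5]
unit clause [4] forces x4=T; simplify:
  satisfied 1 clause(s); 2 remain; assigned so far: [4, 5]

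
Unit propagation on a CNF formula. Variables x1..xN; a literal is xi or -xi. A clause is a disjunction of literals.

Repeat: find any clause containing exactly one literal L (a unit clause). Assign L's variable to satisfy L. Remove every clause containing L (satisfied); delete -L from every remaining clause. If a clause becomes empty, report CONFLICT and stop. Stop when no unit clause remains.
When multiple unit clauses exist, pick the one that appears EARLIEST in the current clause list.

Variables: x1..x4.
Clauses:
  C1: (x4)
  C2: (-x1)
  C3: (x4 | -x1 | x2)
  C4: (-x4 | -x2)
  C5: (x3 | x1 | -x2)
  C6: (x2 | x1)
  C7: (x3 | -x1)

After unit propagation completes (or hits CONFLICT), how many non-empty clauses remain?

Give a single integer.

Answer: 0

Derivation:
unit clause [4] forces x4=T; simplify:
  drop -4 from [-4, -2] -> [-2]
  satisfied 2 clause(s); 5 remain; assigned so far: [4]
unit clause [-1] forces x1=F; simplify:
  drop 1 from [3, 1, -2] -> [3, -2]
  drop 1 from [2, 1] -> [2]
  satisfied 2 clause(s); 3 remain; assigned so far: [1, 4]
unit clause [-2] forces x2=F; simplify:
  drop 2 from [2] -> [] (empty!)
  satisfied 2 clause(s); 1 remain; assigned so far: [1, 2, 4]
CONFLICT (empty clause)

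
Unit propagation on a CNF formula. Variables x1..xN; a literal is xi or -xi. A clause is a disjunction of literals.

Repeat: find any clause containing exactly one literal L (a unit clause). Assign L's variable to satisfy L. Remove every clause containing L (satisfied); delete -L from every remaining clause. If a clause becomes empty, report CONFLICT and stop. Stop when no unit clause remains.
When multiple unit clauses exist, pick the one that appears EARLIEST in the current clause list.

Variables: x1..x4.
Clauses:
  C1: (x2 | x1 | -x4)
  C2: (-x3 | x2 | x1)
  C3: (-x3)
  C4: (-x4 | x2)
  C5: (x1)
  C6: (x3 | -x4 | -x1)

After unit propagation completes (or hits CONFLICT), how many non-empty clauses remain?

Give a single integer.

Answer: 0

Derivation:
unit clause [-3] forces x3=F; simplify:
  drop 3 from [3, -4, -1] -> [-4, -1]
  satisfied 2 clause(s); 4 remain; assigned so far: [3]
unit clause [1] forces x1=T; simplify:
  drop -1 from [-4, -1] -> [-4]
  satisfied 2 clause(s); 2 remain; assigned so far: [1, 3]
unit clause [-4] forces x4=F; simplify:
  satisfied 2 clause(s); 0 remain; assigned so far: [1, 3, 4]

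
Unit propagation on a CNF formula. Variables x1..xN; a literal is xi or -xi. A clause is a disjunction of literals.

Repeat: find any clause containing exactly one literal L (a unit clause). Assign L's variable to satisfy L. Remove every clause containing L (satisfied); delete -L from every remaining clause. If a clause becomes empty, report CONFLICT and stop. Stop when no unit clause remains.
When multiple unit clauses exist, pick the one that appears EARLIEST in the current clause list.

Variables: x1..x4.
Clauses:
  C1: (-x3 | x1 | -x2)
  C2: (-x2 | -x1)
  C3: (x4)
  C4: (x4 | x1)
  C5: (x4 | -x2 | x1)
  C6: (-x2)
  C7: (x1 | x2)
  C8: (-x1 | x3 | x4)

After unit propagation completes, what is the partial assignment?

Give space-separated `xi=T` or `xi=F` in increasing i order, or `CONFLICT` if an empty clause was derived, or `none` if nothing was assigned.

Answer: x1=T x2=F x4=T

Derivation:
unit clause [4] forces x4=T; simplify:
  satisfied 4 clause(s); 4 remain; assigned so far: [4]
unit clause [-2] forces x2=F; simplify:
  drop 2 from [1, 2] -> [1]
  satisfied 3 clause(s); 1 remain; assigned so far: [2, 4]
unit clause [1] forces x1=T; simplify:
  satisfied 1 clause(s); 0 remain; assigned so far: [1, 2, 4]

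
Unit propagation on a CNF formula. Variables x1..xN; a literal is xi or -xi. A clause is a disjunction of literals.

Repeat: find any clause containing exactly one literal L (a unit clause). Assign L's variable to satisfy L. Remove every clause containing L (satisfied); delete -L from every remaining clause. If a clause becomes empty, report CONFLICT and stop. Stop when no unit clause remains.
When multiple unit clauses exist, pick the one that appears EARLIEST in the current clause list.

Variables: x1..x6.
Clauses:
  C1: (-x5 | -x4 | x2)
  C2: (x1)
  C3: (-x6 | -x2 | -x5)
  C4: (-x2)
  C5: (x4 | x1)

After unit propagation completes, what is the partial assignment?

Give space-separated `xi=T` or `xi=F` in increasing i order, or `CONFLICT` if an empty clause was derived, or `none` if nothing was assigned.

Answer: x1=T x2=F

Derivation:
unit clause [1] forces x1=T; simplify:
  satisfied 2 clause(s); 3 remain; assigned so far: [1]
unit clause [-2] forces x2=F; simplify:
  drop 2 from [-5, -4, 2] -> [-5, -4]
  satisfied 2 clause(s); 1 remain; assigned so far: [1, 2]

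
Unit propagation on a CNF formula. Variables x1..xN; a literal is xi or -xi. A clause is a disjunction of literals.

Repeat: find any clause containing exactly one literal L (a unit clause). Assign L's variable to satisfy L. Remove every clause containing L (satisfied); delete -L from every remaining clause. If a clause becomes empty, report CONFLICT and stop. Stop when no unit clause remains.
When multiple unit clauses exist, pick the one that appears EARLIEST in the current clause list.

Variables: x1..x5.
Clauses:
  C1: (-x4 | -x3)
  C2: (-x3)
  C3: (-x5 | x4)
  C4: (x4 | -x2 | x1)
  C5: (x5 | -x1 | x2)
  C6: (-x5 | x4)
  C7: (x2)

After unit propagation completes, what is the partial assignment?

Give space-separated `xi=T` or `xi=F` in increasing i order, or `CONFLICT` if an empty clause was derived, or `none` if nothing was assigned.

unit clause [-3] forces x3=F; simplify:
  satisfied 2 clause(s); 5 remain; assigned so far: [3]
unit clause [2] forces x2=T; simplify:
  drop -2 from [4, -2, 1] -> [4, 1]
  satisfied 2 clause(s); 3 remain; assigned so far: [2, 3]

Answer: x2=T x3=F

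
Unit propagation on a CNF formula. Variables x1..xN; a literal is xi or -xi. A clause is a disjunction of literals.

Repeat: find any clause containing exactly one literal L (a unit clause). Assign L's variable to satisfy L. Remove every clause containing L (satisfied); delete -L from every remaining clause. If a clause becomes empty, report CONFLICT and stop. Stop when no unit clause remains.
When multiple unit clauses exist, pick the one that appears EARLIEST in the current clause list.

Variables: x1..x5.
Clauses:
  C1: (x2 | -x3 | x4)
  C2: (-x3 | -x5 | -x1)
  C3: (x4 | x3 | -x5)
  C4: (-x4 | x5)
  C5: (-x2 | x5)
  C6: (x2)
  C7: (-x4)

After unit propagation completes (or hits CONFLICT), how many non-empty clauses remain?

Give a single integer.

Answer: 0

Derivation:
unit clause [2] forces x2=T; simplify:
  drop -2 from [-2, 5] -> [5]
  satisfied 2 clause(s); 5 remain; assigned so far: [2]
unit clause [5] forces x5=T; simplify:
  drop -5 from [-3, -5, -1] -> [-3, -1]
  drop -5 from [4, 3, -5] -> [4, 3]
  satisfied 2 clause(s); 3 remain; assigned so far: [2, 5]
unit clause [-4] forces x4=F; simplify:
  drop 4 from [4, 3] -> [3]
  satisfied 1 clause(s); 2 remain; assigned so far: [2, 4, 5]
unit clause [3] forces x3=T; simplify:
  drop -3 from [-3, -1] -> [-1]
  satisfied 1 clause(s); 1 remain; assigned so far: [2, 3, 4, 5]
unit clause [-1] forces x1=F; simplify:
  satisfied 1 clause(s); 0 remain; assigned so far: [1, 2, 3, 4, 5]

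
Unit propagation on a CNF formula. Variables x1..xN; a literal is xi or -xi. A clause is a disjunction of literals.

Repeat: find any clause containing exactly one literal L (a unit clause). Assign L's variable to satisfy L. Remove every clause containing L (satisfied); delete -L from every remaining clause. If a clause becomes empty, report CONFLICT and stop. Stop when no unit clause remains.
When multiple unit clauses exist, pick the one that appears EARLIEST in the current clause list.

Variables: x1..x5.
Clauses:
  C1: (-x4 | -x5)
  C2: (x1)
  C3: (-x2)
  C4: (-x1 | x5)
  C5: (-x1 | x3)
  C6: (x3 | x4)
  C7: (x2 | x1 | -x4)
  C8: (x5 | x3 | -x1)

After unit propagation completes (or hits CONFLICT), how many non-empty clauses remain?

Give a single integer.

Answer: 0

Derivation:
unit clause [1] forces x1=T; simplify:
  drop -1 from [-1, 5] -> [5]
  drop -1 from [-1, 3] -> [3]
  drop -1 from [5, 3, -1] -> [5, 3]
  satisfied 2 clause(s); 6 remain; assigned so far: [1]
unit clause [-2] forces x2=F; simplify:
  satisfied 1 clause(s); 5 remain; assigned so far: [1, 2]
unit clause [5] forces x5=T; simplify:
  drop -5 from [-4, -5] -> [-4]
  satisfied 2 clause(s); 3 remain; assigned so far: [1, 2, 5]
unit clause [-4] forces x4=F; simplify:
  drop 4 from [3, 4] -> [3]
  satisfied 1 clause(s); 2 remain; assigned so far: [1, 2, 4, 5]
unit clause [3] forces x3=T; simplify:
  satisfied 2 clause(s); 0 remain; assigned so far: [1, 2, 3, 4, 5]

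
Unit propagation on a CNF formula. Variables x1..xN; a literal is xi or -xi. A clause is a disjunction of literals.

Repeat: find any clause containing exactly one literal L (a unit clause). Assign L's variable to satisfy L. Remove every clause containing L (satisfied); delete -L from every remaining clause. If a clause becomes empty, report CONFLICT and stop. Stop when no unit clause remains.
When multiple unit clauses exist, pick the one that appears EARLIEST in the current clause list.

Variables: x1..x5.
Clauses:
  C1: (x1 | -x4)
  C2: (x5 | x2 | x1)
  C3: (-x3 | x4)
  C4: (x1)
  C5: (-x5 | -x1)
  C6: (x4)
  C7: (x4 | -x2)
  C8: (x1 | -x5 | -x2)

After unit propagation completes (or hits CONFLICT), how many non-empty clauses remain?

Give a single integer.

unit clause [1] forces x1=T; simplify:
  drop -1 from [-5, -1] -> [-5]
  satisfied 4 clause(s); 4 remain; assigned so far: [1]
unit clause [-5] forces x5=F; simplify:
  satisfied 1 clause(s); 3 remain; assigned so far: [1, 5]
unit clause [4] forces x4=T; simplify:
  satisfied 3 clause(s); 0 remain; assigned so far: [1, 4, 5]

Answer: 0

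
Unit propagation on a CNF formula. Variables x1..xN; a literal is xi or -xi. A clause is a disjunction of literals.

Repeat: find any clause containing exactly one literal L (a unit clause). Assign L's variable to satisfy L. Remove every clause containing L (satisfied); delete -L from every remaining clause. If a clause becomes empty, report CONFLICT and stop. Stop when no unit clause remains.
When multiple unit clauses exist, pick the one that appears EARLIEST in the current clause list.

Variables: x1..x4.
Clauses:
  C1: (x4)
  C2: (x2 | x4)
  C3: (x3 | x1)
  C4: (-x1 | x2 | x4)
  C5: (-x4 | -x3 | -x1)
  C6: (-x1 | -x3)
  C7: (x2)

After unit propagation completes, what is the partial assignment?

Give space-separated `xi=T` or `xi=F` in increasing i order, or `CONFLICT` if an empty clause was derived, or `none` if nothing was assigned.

Answer: x2=T x4=T

Derivation:
unit clause [4] forces x4=T; simplify:
  drop -4 from [-4, -3, -1] -> [-3, -1]
  satisfied 3 clause(s); 4 remain; assigned so far: [4]
unit clause [2] forces x2=T; simplify:
  satisfied 1 clause(s); 3 remain; assigned so far: [2, 4]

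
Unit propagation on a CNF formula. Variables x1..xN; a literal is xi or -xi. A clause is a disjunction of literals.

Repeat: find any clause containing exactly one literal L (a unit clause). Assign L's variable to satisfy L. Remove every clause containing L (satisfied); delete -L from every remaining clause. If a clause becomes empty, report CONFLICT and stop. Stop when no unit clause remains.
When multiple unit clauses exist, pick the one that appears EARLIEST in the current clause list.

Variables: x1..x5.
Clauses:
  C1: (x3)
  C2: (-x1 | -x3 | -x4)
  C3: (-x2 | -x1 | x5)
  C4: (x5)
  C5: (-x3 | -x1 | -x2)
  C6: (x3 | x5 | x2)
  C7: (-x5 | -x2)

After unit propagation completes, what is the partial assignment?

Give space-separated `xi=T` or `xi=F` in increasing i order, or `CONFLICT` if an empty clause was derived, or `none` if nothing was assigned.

unit clause [3] forces x3=T; simplify:
  drop -3 from [-1, -3, -4] -> [-1, -4]
  drop -3 from [-3, -1, -2] -> [-1, -2]
  satisfied 2 clause(s); 5 remain; assigned so far: [3]
unit clause [5] forces x5=T; simplify:
  drop -5 from [-5, -2] -> [-2]
  satisfied 2 clause(s); 3 remain; assigned so far: [3, 5]
unit clause [-2] forces x2=F; simplify:
  satisfied 2 clause(s); 1 remain; assigned so far: [2, 3, 5]

Answer: x2=F x3=T x5=T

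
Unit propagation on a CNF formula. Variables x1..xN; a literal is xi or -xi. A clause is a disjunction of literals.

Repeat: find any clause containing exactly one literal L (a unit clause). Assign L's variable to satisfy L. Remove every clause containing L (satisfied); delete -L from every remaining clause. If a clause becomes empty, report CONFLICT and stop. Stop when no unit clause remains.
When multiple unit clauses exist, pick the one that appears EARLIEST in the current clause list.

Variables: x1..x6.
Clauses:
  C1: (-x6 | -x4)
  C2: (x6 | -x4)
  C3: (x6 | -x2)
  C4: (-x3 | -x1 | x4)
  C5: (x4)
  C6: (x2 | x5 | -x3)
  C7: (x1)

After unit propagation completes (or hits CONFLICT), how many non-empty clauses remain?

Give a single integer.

unit clause [4] forces x4=T; simplify:
  drop -4 from [-6, -4] -> [-6]
  drop -4 from [6, -4] -> [6]
  satisfied 2 clause(s); 5 remain; assigned so far: [4]
unit clause [-6] forces x6=F; simplify:
  drop 6 from [6] -> [] (empty!)
  drop 6 from [6, -2] -> [-2]
  satisfied 1 clause(s); 4 remain; assigned so far: [4, 6]
CONFLICT (empty clause)

Answer: 3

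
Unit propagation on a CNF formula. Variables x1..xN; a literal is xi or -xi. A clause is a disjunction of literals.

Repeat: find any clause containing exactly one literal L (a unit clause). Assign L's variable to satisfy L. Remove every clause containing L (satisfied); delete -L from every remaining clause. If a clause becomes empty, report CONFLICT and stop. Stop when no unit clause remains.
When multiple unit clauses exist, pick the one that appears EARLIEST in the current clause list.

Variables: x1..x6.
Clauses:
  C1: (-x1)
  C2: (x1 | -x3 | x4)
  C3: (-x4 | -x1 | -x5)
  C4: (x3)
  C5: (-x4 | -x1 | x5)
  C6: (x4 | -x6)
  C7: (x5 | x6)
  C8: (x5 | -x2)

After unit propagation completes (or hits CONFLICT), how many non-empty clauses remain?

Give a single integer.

Answer: 2

Derivation:
unit clause [-1] forces x1=F; simplify:
  drop 1 from [1, -3, 4] -> [-3, 4]
  satisfied 3 clause(s); 5 remain; assigned so far: [1]
unit clause [3] forces x3=T; simplify:
  drop -3 from [-3, 4] -> [4]
  satisfied 1 clause(s); 4 remain; assigned so far: [1, 3]
unit clause [4] forces x4=T; simplify:
  satisfied 2 clause(s); 2 remain; assigned so far: [1, 3, 4]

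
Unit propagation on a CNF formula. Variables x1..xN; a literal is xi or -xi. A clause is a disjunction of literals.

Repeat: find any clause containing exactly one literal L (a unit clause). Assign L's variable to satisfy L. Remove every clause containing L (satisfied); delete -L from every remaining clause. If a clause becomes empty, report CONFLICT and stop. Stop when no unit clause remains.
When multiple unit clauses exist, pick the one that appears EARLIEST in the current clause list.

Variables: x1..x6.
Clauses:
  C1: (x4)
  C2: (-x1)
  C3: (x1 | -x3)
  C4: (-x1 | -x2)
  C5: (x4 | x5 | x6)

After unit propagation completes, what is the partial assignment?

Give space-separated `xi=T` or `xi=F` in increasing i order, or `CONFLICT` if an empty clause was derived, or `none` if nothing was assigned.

Answer: x1=F x3=F x4=T

Derivation:
unit clause [4] forces x4=T; simplify:
  satisfied 2 clause(s); 3 remain; assigned so far: [4]
unit clause [-1] forces x1=F; simplify:
  drop 1 from [1, -3] -> [-3]
  satisfied 2 clause(s); 1 remain; assigned so far: [1, 4]
unit clause [-3] forces x3=F; simplify:
  satisfied 1 clause(s); 0 remain; assigned so far: [1, 3, 4]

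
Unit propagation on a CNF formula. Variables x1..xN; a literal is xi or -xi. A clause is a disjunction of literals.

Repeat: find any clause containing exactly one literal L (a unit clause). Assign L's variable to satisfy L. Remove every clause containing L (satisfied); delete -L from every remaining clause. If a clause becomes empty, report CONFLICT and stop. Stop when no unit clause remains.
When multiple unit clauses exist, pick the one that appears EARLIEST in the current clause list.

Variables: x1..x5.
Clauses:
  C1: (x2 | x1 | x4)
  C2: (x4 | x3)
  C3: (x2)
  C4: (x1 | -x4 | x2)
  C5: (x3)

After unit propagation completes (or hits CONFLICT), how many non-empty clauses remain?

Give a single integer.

Answer: 0

Derivation:
unit clause [2] forces x2=T; simplify:
  satisfied 3 clause(s); 2 remain; assigned so far: [2]
unit clause [3] forces x3=T; simplify:
  satisfied 2 clause(s); 0 remain; assigned so far: [2, 3]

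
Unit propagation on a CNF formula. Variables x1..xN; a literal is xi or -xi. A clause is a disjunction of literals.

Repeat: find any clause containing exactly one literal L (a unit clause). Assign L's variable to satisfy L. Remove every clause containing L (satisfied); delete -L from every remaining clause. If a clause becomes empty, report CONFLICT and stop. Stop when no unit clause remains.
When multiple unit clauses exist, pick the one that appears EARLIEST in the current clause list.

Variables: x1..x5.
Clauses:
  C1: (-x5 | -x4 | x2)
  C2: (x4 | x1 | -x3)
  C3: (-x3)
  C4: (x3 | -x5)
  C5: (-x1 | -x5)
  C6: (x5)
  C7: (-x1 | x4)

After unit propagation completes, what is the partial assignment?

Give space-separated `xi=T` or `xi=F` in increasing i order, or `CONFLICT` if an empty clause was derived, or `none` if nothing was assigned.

unit clause [-3] forces x3=F; simplify:
  drop 3 from [3, -5] -> [-5]
  satisfied 2 clause(s); 5 remain; assigned so far: [3]
unit clause [-5] forces x5=F; simplify:
  drop 5 from [5] -> [] (empty!)
  satisfied 3 clause(s); 2 remain; assigned so far: [3, 5]
CONFLICT (empty clause)

Answer: CONFLICT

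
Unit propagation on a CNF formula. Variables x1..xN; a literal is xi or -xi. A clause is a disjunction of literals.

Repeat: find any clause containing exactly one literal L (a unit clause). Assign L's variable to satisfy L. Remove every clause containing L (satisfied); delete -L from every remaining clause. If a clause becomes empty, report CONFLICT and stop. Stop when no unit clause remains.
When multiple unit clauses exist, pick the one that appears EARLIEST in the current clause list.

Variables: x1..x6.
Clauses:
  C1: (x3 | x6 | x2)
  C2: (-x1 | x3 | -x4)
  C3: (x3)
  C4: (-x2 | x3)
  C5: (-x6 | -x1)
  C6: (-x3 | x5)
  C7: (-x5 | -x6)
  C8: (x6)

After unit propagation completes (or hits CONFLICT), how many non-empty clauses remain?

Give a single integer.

Answer: 0

Derivation:
unit clause [3] forces x3=T; simplify:
  drop -3 from [-3, 5] -> [5]
  satisfied 4 clause(s); 4 remain; assigned so far: [3]
unit clause [5] forces x5=T; simplify:
  drop -5 from [-5, -6] -> [-6]
  satisfied 1 clause(s); 3 remain; assigned so far: [3, 5]
unit clause [-6] forces x6=F; simplify:
  drop 6 from [6] -> [] (empty!)
  satisfied 2 clause(s); 1 remain; assigned so far: [3, 5, 6]
CONFLICT (empty clause)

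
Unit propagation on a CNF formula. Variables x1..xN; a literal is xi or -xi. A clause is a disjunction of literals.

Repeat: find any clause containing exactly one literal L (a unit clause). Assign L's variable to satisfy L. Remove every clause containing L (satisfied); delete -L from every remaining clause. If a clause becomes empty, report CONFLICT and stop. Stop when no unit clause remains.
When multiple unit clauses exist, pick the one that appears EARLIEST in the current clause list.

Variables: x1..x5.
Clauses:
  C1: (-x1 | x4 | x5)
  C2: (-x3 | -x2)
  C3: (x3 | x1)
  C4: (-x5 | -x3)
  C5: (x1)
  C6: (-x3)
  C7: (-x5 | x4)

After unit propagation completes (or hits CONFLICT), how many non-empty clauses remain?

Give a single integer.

Answer: 2

Derivation:
unit clause [1] forces x1=T; simplify:
  drop -1 from [-1, 4, 5] -> [4, 5]
  satisfied 2 clause(s); 5 remain; assigned so far: [1]
unit clause [-3] forces x3=F; simplify:
  satisfied 3 clause(s); 2 remain; assigned so far: [1, 3]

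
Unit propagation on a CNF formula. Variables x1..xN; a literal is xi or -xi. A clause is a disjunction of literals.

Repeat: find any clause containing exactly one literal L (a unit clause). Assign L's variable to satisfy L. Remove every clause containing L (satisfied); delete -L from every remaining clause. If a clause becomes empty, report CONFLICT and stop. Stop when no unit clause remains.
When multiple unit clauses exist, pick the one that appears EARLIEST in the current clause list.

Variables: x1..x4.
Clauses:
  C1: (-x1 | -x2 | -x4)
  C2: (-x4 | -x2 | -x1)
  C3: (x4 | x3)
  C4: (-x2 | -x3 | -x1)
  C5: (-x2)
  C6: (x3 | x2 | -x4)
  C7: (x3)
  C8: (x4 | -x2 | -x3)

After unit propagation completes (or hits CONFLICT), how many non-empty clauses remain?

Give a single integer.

unit clause [-2] forces x2=F; simplify:
  drop 2 from [3, 2, -4] -> [3, -4]
  satisfied 5 clause(s); 3 remain; assigned so far: [2]
unit clause [3] forces x3=T; simplify:
  satisfied 3 clause(s); 0 remain; assigned so far: [2, 3]

Answer: 0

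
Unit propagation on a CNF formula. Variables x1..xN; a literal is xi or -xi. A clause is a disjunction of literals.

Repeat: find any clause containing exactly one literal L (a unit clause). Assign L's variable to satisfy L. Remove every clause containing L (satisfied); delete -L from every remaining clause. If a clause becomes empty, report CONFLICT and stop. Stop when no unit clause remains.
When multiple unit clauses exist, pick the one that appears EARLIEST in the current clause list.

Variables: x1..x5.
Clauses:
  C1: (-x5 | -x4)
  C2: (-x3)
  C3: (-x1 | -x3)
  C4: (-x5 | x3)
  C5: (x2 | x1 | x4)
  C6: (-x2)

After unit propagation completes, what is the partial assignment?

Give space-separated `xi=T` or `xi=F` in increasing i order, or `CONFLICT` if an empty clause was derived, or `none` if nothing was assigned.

Answer: x2=F x3=F x5=F

Derivation:
unit clause [-3] forces x3=F; simplify:
  drop 3 from [-5, 3] -> [-5]
  satisfied 2 clause(s); 4 remain; assigned so far: [3]
unit clause [-5] forces x5=F; simplify:
  satisfied 2 clause(s); 2 remain; assigned so far: [3, 5]
unit clause [-2] forces x2=F; simplify:
  drop 2 from [2, 1, 4] -> [1, 4]
  satisfied 1 clause(s); 1 remain; assigned so far: [2, 3, 5]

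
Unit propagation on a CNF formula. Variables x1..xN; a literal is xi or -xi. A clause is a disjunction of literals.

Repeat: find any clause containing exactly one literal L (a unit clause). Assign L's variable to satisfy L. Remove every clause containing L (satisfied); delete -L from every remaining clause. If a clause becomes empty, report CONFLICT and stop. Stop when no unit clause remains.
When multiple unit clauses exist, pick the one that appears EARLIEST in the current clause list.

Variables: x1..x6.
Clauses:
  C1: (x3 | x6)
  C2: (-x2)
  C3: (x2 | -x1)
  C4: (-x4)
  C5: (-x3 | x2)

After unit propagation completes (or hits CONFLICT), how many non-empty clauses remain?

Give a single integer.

unit clause [-2] forces x2=F; simplify:
  drop 2 from [2, -1] -> [-1]
  drop 2 from [-3, 2] -> [-3]
  satisfied 1 clause(s); 4 remain; assigned so far: [2]
unit clause [-1] forces x1=F; simplify:
  satisfied 1 clause(s); 3 remain; assigned so far: [1, 2]
unit clause [-4] forces x4=F; simplify:
  satisfied 1 clause(s); 2 remain; assigned so far: [1, 2, 4]
unit clause [-3] forces x3=F; simplify:
  drop 3 from [3, 6] -> [6]
  satisfied 1 clause(s); 1 remain; assigned so far: [1, 2, 3, 4]
unit clause [6] forces x6=T; simplify:
  satisfied 1 clause(s); 0 remain; assigned so far: [1, 2, 3, 4, 6]

Answer: 0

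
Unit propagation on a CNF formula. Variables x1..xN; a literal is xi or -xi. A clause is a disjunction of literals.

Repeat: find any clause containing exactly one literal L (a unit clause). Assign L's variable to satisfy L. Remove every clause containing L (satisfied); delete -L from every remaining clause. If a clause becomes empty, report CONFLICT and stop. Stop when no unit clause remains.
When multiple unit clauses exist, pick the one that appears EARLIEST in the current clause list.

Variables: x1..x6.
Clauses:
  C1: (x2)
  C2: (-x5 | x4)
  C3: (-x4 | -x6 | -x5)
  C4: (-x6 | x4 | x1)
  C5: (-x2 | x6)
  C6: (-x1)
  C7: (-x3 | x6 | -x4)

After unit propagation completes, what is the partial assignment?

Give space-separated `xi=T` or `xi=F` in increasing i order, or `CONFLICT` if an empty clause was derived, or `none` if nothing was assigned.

Answer: x1=F x2=T x4=T x5=F x6=T

Derivation:
unit clause [2] forces x2=T; simplify:
  drop -2 from [-2, 6] -> [6]
  satisfied 1 clause(s); 6 remain; assigned so far: [2]
unit clause [6] forces x6=T; simplify:
  drop -6 from [-4, -6, -5] -> [-4, -5]
  drop -6 from [-6, 4, 1] -> [4, 1]
  satisfied 2 clause(s); 4 remain; assigned so far: [2, 6]
unit clause [-1] forces x1=F; simplify:
  drop 1 from [4, 1] -> [4]
  satisfied 1 clause(s); 3 remain; assigned so far: [1, 2, 6]
unit clause [4] forces x4=T; simplify:
  drop -4 from [-4, -5] -> [-5]
  satisfied 2 clause(s); 1 remain; assigned so far: [1, 2, 4, 6]
unit clause [-5] forces x5=F; simplify:
  satisfied 1 clause(s); 0 remain; assigned so far: [1, 2, 4, 5, 6]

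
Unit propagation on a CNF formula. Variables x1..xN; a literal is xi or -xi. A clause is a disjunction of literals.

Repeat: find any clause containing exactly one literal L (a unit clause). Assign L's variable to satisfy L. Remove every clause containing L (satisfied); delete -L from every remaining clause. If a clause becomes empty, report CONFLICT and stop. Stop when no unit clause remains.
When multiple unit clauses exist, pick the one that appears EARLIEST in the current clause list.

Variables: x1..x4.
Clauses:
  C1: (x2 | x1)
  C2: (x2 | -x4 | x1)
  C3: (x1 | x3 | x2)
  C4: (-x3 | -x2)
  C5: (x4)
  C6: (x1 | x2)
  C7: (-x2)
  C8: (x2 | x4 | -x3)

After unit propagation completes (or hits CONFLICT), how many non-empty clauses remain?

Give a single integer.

Answer: 0

Derivation:
unit clause [4] forces x4=T; simplify:
  drop -4 from [2, -4, 1] -> [2, 1]
  satisfied 2 clause(s); 6 remain; assigned so far: [4]
unit clause [-2] forces x2=F; simplify:
  drop 2 from [2, 1] -> [1]
  drop 2 from [2, 1] -> [1]
  drop 2 from [1, 3, 2] -> [1, 3]
  drop 2 from [1, 2] -> [1]
  satisfied 2 clause(s); 4 remain; assigned so far: [2, 4]
unit clause [1] forces x1=T; simplify:
  satisfied 4 clause(s); 0 remain; assigned so far: [1, 2, 4]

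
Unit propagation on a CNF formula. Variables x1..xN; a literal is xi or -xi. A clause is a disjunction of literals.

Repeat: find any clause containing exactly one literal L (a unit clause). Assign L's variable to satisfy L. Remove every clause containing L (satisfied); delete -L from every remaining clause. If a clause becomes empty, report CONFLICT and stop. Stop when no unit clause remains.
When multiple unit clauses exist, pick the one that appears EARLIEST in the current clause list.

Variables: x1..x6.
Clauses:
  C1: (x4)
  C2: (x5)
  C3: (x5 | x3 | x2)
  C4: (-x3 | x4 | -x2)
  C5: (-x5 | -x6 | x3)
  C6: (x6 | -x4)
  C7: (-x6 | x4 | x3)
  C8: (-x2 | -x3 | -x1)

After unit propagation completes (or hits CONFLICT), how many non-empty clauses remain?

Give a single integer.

unit clause [4] forces x4=T; simplify:
  drop -4 from [6, -4] -> [6]
  satisfied 3 clause(s); 5 remain; assigned so far: [4]
unit clause [5] forces x5=T; simplify:
  drop -5 from [-5, -6, 3] -> [-6, 3]
  satisfied 2 clause(s); 3 remain; assigned so far: [4, 5]
unit clause [6] forces x6=T; simplify:
  drop -6 from [-6, 3] -> [3]
  satisfied 1 clause(s); 2 remain; assigned so far: [4, 5, 6]
unit clause [3] forces x3=T; simplify:
  drop -3 from [-2, -3, -1] -> [-2, -1]
  satisfied 1 clause(s); 1 remain; assigned so far: [3, 4, 5, 6]

Answer: 1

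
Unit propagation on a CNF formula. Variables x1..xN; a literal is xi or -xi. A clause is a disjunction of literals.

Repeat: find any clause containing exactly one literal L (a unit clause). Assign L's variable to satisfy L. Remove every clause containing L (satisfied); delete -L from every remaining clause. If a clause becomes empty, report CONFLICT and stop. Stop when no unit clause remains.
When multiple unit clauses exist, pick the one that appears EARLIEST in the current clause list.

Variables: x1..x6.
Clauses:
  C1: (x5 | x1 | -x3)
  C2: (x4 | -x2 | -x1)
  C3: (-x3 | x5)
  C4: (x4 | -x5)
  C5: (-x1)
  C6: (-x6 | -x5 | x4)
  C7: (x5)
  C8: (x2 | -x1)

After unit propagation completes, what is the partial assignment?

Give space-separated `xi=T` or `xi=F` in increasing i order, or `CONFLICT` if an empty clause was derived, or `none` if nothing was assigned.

unit clause [-1] forces x1=F; simplify:
  drop 1 from [5, 1, -3] -> [5, -3]
  satisfied 3 clause(s); 5 remain; assigned so far: [1]
unit clause [5] forces x5=T; simplify:
  drop -5 from [4, -5] -> [4]
  drop -5 from [-6, -5, 4] -> [-6, 4]
  satisfied 3 clause(s); 2 remain; assigned so far: [1, 5]
unit clause [4] forces x4=T; simplify:
  satisfied 2 clause(s); 0 remain; assigned so far: [1, 4, 5]

Answer: x1=F x4=T x5=T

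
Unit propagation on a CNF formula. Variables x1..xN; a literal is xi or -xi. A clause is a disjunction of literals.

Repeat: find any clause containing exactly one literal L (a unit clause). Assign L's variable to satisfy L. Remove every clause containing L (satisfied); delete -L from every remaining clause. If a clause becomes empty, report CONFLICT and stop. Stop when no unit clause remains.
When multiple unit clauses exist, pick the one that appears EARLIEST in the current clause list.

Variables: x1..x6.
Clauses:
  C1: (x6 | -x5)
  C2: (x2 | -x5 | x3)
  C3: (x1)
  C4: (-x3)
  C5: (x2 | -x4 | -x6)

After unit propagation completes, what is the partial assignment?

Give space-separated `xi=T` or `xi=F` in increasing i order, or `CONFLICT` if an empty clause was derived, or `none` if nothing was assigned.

unit clause [1] forces x1=T; simplify:
  satisfied 1 clause(s); 4 remain; assigned so far: [1]
unit clause [-3] forces x3=F; simplify:
  drop 3 from [2, -5, 3] -> [2, -5]
  satisfied 1 clause(s); 3 remain; assigned so far: [1, 3]

Answer: x1=T x3=F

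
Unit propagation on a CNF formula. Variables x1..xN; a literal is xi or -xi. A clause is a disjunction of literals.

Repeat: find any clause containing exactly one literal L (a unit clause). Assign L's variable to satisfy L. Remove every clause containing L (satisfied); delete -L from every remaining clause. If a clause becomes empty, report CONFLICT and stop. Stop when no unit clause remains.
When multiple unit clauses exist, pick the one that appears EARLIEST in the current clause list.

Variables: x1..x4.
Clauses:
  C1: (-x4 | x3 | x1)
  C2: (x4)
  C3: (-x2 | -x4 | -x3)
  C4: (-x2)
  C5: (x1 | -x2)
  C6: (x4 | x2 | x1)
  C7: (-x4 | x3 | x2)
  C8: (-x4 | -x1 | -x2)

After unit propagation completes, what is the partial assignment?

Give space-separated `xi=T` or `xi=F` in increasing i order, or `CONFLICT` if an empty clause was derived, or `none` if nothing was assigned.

unit clause [4] forces x4=T; simplify:
  drop -4 from [-4, 3, 1] -> [3, 1]
  drop -4 from [-2, -4, -3] -> [-2, -3]
  drop -4 from [-4, 3, 2] -> [3, 2]
  drop -4 from [-4, -1, -2] -> [-1, -2]
  satisfied 2 clause(s); 6 remain; assigned so far: [4]
unit clause [-2] forces x2=F; simplify:
  drop 2 from [3, 2] -> [3]
  satisfied 4 clause(s); 2 remain; assigned so far: [2, 4]
unit clause [3] forces x3=T; simplify:
  satisfied 2 clause(s); 0 remain; assigned so far: [2, 3, 4]

Answer: x2=F x3=T x4=T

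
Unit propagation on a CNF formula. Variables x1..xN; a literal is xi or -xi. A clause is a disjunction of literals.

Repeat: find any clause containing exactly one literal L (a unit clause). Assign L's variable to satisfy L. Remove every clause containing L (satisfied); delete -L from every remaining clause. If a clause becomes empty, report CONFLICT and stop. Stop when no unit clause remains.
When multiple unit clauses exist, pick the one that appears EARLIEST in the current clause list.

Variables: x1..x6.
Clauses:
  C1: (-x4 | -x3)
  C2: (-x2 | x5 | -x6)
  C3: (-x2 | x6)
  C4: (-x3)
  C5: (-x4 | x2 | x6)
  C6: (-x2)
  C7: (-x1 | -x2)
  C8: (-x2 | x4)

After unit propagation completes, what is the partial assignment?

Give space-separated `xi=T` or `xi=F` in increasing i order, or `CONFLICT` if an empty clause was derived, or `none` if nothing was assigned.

unit clause [-3] forces x3=F; simplify:
  satisfied 2 clause(s); 6 remain; assigned so far: [3]
unit clause [-2] forces x2=F; simplify:
  drop 2 from [-4, 2, 6] -> [-4, 6]
  satisfied 5 clause(s); 1 remain; assigned so far: [2, 3]

Answer: x2=F x3=F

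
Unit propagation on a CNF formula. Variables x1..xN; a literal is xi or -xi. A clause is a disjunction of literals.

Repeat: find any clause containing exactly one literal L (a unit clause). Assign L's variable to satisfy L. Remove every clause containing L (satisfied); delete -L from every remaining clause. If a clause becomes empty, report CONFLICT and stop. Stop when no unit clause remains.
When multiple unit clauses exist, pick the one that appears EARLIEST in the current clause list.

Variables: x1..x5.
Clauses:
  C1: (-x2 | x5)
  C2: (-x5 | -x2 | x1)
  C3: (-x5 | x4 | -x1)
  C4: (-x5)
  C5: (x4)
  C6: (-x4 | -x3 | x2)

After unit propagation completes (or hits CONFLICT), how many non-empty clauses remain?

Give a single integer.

unit clause [-5] forces x5=F; simplify:
  drop 5 from [-2, 5] -> [-2]
  satisfied 3 clause(s); 3 remain; assigned so far: [5]
unit clause [-2] forces x2=F; simplify:
  drop 2 from [-4, -3, 2] -> [-4, -3]
  satisfied 1 clause(s); 2 remain; assigned so far: [2, 5]
unit clause [4] forces x4=T; simplify:
  drop -4 from [-4, -3] -> [-3]
  satisfied 1 clause(s); 1 remain; assigned so far: [2, 4, 5]
unit clause [-3] forces x3=F; simplify:
  satisfied 1 clause(s); 0 remain; assigned so far: [2, 3, 4, 5]

Answer: 0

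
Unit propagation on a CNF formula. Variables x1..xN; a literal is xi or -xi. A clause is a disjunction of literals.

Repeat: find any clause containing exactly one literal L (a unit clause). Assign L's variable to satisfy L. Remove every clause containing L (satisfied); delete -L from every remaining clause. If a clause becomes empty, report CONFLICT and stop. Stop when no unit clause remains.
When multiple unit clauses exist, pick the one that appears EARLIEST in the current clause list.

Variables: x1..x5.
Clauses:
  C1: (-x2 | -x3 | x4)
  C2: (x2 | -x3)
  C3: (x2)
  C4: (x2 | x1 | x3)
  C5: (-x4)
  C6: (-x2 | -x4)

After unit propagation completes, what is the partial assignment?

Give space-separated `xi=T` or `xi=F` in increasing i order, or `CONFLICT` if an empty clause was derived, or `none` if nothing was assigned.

unit clause [2] forces x2=T; simplify:
  drop -2 from [-2, -3, 4] -> [-3, 4]
  drop -2 from [-2, -4] -> [-4]
  satisfied 3 clause(s); 3 remain; assigned so far: [2]
unit clause [-4] forces x4=F; simplify:
  drop 4 from [-3, 4] -> [-3]
  satisfied 2 clause(s); 1 remain; assigned so far: [2, 4]
unit clause [-3] forces x3=F; simplify:
  satisfied 1 clause(s); 0 remain; assigned so far: [2, 3, 4]

Answer: x2=T x3=F x4=F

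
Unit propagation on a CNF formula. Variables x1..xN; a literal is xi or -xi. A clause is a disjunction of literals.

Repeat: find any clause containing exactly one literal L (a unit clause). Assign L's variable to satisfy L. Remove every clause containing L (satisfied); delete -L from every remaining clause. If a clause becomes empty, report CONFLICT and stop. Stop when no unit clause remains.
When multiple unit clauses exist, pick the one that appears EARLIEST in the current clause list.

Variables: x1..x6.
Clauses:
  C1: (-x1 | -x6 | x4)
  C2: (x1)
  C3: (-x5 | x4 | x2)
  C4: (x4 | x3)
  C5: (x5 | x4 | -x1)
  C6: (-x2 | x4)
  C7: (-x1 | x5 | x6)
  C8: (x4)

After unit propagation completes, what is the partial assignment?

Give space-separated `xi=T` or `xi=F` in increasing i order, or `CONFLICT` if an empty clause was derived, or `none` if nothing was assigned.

unit clause [1] forces x1=T; simplify:
  drop -1 from [-1, -6, 4] -> [-6, 4]
  drop -1 from [5, 4, -1] -> [5, 4]
  drop -1 from [-1, 5, 6] -> [5, 6]
  satisfied 1 clause(s); 7 remain; assigned so far: [1]
unit clause [4] forces x4=T; simplify:
  satisfied 6 clause(s); 1 remain; assigned so far: [1, 4]

Answer: x1=T x4=T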